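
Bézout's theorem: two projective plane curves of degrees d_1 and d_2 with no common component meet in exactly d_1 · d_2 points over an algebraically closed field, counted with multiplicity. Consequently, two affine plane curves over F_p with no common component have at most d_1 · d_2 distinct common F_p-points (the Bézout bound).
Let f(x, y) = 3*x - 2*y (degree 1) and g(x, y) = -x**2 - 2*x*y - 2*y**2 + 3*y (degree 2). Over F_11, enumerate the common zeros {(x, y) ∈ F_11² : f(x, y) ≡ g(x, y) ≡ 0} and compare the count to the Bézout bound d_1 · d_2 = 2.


Common zeros: {(0, 0), (7, 5)}; count = 2; Bézout bound = 2.

deg(f) = 1, deg(g) = 2, so Bézout bound = 2.
Scan x ∈ F_11. For each x, list the y ∈ F_11 with f(x, y) ≡ 0 and those with g(x, y) ≡ 0 (mod 11); the common zeros in that column are the intersection.
  x = 0: f ≡ 0 at y ∈ {0}; g ≡ 0 at y ∈ {0, 7}; common: {0}.
  x = 1: f ≡ 0 at y ∈ {7}; g ≡ 0 at y ∈ {8, 9}; common: ∅.
  x = 2: f ≡ 0 at y ∈ {3}; g ≡ 0 at y ∈ ∅; common: ∅.
  x = 3: f ≡ 0 at y ∈ {10}; g ≡ 0 at y ∈ {6, 9}; common: ∅.
  x = 4: f ≡ 0 at y ∈ {6}; g ≡ 0 at y ∈ ∅; common: ∅.
  x = 5: f ≡ 0 at y ∈ {2}; g ≡ 0 at y ∈ {5, 8}; common: ∅.
  x = 6: f ≡ 0 at y ∈ {9}; g ≡ 0 at y ∈ ∅; common: ∅.
  x = 7: f ≡ 0 at y ∈ {5}; g ≡ 0 at y ∈ {5, 6}; common: {5}.
  x = 8: f ≡ 0 at y ∈ {1}; g ≡ 0 at y ∈ {3, 7}; common: ∅.
  x = 9: f ≡ 0 at y ∈ {8}; g ≡ 0 at y ∈ ∅; common: ∅.
  x = 10: f ≡ 0 at y ∈ {4}; g ≡ 0 at y ∈ ∅; common: ∅.
Collecting: common zeros = {(0, 0), (7, 5)}, so the count is 2.
Comparison with the Bézout bound: 2 ≤ 2 = deg(f)·deg(g), as expected for curves with no common component (the bound is attained).


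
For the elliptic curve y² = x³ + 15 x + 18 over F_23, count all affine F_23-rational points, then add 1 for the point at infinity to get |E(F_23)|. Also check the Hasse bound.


Affine points = {(0, 8), (0, 15), (4, 2), (4, 21), (6, 5), (6, 18), (7, 11), (7, 12), (8, 11), (8, 12), (9, 10), (9, 13), (10, 8), (10, 15), (13, 8), (13, 15), (18, 5), (18, 18), (19, 3), (19, 20), (21, 7), (21, 16), (22, 5), (22, 18)}; affine count = 24; |E(F_23)| = 25.

Discriminant check: Δ ∝ 4a³ + 27b² = 4·15³ + 27·18² = 4·3375 + 27·324 ≡ 7 (mod 23). Nonzero ⇒ E is nonsingular.
For each x ∈ F_23, compute rhs = x³ + 15·x + 18 mod 23, then count y ∈ F_23 with y² ≡ rhs.
  x = 0: rhs = 18, matching y values: 8, 15 (2 points).
  x = 1: rhs = 11, matching y values: none (0 points).
  x = 2: rhs = 10, matching y values: none (0 points).
  x = 3: rhs = 21, matching y values: none (0 points).
  x = 4: rhs = 4, matching y values: 2, 21 (2 points).
  x = 5: rhs = 11, matching y values: none (0 points).
  x = 6: rhs = 2, matching y values: 5, 18 (2 points).
  x = 7: rhs = 6, matching y values: 11, 12 (2 points).
  x = 8: rhs = 6, matching y values: 11, 12 (2 points).
  x = 9: rhs = 8, matching y values: 10, 13 (2 points).
  x = 10: rhs = 18, matching y values: 8, 15 (2 points).
  x = 11: rhs = 19, matching y values: none (0 points).
  x = 12: rhs = 17, matching y values: none (0 points).
  x = 13: rhs = 18, matching y values: 8, 15 (2 points).
  x = 14: rhs = 5, matching y values: none (0 points).
  x = 15: rhs = 7, matching y values: none (0 points).
  x = 16: rhs = 7, matching y values: none (0 points).
  x = 17: rhs = 11, matching y values: none (0 points).
  x = 18: rhs = 2, matching y values: 5, 18 (2 points).
  x = 19: rhs = 9, matching y values: 3, 20 (2 points).
  x = 20: rhs = 15, matching y values: none (0 points).
  x = 21: rhs = 3, matching y values: 7, 16 (2 points).
  x = 22: rhs = 2, matching y values: 5, 18 (2 points).
Total affine count: 24.
Full point count |E(F_23)| = 24 + 1 = 25.
Hasse bound: |25 − (23+1)| = |1| = 1 ≤ 2√23 ≈ 9.5917 ✓.


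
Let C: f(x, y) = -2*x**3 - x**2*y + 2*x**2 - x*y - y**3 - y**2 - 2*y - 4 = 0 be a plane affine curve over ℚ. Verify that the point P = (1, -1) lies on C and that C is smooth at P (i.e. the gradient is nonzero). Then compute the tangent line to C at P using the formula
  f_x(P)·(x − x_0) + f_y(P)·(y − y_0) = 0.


Tangent line at P: x - 5*y - 6 = 0.

Step 1: f(1, -1) = 0, so P lies on C.
Step 2: partial derivatives
  f_x(x, y) = -6*x**2 - 2*x*y + 4*x - y, f_y(x, y) = -x**2 - x - 3*y**2 - 2*y - 2.
  f_x(P) = 1, f_y(P) = -5 (gradient nonzero, so P is smooth).
Step 3: tangent line at P: 1·(x − 1) + -5·(y − -1) = 0.
Expanding: x - 5*y - 6 = 0.


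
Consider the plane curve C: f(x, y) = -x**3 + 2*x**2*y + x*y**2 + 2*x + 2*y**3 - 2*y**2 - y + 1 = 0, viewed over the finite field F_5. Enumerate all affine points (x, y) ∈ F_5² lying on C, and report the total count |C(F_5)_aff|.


Affine F_5-points: {(0, 1), (1, 3), (3, 0), (3, 1), (4, 0), (4, 1), (4, 3)}; count = 7.

For each of the 25 pairs (x, y) ∈ F_5², evaluate f(x, y) mod 5. Record the zeros.
  x = 0: [0↦1, 1↦0, 2↦2, 3↦4, 4↦3]  zeros at y ∈ {1}
  x = 1: [0↦2, 1↦4, 2↦1, 3↦0, 4↦3]  zeros at y ∈ {3}
  x = 2: [0↦2, 1↦1, 2↦2, 3↦2, 4↦3]  zeros at y ∈ ∅
  x = 3: [0↦0, 1↦0, 2↦4, 3↦4, 4↦2]  zeros at y ∈ {0, 1}
  x = 4: [0↦0, 1↦0, 2↦1, 3↦0, 4↦4]  zeros at y ∈ {0, 1, 3}
Collecting zeros: affine points = {(0, 1), (1, 3), (3, 0), (3, 1), (4, 0), (4, 1), (4, 3)}.
Total count |C(F_5)_aff| = 7.


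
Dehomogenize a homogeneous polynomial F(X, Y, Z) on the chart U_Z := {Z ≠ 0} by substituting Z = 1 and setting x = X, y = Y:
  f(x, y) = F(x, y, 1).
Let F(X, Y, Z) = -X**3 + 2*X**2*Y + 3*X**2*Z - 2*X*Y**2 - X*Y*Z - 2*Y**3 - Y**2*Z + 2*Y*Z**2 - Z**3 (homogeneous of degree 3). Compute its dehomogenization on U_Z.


f(x, y) = -x**3 + 2*x**2*y + 3*x**2 - 2*x*y**2 - x*y - 2*y**3 - y**2 + 2*y - 1

On U_Z we set Z = 1. Each monomial c·X^i·Y^j·Z^k in F becomes c·x^i·y^j·1^k = c·x^i·y^j.
Substituting Z = 1: F(X, Y, 1) = -x**3 + 2*x**2*y + 3*x**2 - 2*x*y**2 - x*y - 2*y**3 - y**2 + 2*y - 1.
Note: deg(f) ≤ deg(F) = 3; strict inequality happens when F is divisible by Z (lost terms).


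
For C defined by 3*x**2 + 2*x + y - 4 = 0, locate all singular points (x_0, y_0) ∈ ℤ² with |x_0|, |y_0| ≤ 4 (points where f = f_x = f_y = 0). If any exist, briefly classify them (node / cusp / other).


No singular points in the scanned grid; C is smooth there.

Compute partial derivatives:
  f_x = 6*x + 2.
  f_y = 1.
f_y = 1 is a nonzero constant, so f_y never vanishes: no point (x, y) can satisfy f = f_x = f_y = 0. In particular no (x, y) ∈ {−4, ..., 4}² is singular; the curve is smooth.


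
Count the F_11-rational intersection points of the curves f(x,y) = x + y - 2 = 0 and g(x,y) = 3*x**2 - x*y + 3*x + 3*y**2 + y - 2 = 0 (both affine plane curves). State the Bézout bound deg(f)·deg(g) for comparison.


Common zeros: ∅; count = 0; Bézout bound = 2.

deg(f) = 1, deg(g) = 2, so Bézout bound = 2.
Scan x ∈ F_11. For each x, list the y ∈ F_11 with f(x, y) ≡ 0 and those with g(x, y) ≡ 0 (mod 11); the common zeros in that column are the intersection.
  x = 0: f ≡ 0 at y ∈ {2}; g ≡ 0 at y ∈ {8, 10}; common: ∅.
  x = 1: f ≡ 0 at y ∈ {1}; g ≡ 0 at y ∈ ∅; common: ∅.
  x = 2: f ≡ 0 at y ∈ {0}; g ≡ 0 at y ∈ ∅; common: ∅.
  x = 3: f ≡ 0 at y ∈ {10}; g ≡ 0 at y ∈ {3, 5}; common: ∅.
  x = 4: f ≡ 0 at y ∈ {9}; g ≡ 0 at y ∈ ∅; common: ∅.
  x = 5: f ≡ 0 at y ∈ {8}; g ≡ 0 at y ∈ {0, 5}; common: ∅.
  x = 6: f ≡ 0 at y ∈ {7}; g ≡ 0 at y ∈ {10}; common: ∅.
  x = 7: f ≡ 0 at y ∈ {6}; g ≡ 0 at y ∈ ∅; common: ∅.
  x = 8: f ≡ 0 at y ∈ {5}; g ≡ 0 at y ∈ {3}; common: ∅.
  x = 9: f ≡ 0 at y ∈ {4}; g ≡ 0 at y ∈ {2, 8}; common: ∅.
  x = 10: f ≡ 0 at y ∈ {3}; g ≡ 0 at y ∈ ∅; common: ∅.
Collecting: common zeros = ∅, so the count is 0.
Comparison with the Bézout bound: 0 ≤ 2 = deg(f)·deg(g), as expected for curves with no common component (the affine F_11-count falls short of the bound because intersections may lie at infinity, over extension fields, or carry multiplicity).


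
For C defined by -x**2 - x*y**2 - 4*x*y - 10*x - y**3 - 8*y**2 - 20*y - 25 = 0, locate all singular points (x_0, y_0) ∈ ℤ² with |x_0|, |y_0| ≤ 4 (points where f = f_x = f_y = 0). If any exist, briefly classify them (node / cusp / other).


Singular points: {(-3, -2)}; classification: node.

Compute partial derivatives:
  f_x = -2*x - y**2 - 4*y - 10.
  f_y = -2*x*y - 4*x - 3*y**2 - 16*y - 20.
Scan x_0 ∈ {−4, ..., 4}. For each x_0, f_y(x_0, y) is a polynomial in y; find its integer roots y ∈ {−4, ..., 4}, then test f_x and f at those candidates.
  x = -4: f_y(-4, y) = -3*y**2 - 8*y - 4; vanishes at y ∈ {-2}. (-4, -2): f_x = 2 ≠ 0.
  x = -3: f_y(-3, y) = -3*y**2 - 10*y - 8; vanishes at y ∈ {-2}. (-3, -2): f_x = 0, f = 0 — SINGULAR.
  x = -2: f_y(-2, y) = -3*y**2 - 12*y - 12; vanishes at y ∈ {-2}. (-2, -2): f_x = -2 ≠ 0.
  x = -1: f_y(-1, y) = -3*y**2 - 14*y - 16; vanishes at y ∈ {-2}. (-1, -2): f_x = -4 ≠ 0.
  x = 0: f_y(0, y) = -3*y**2 - 16*y - 20; vanishes at y ∈ {-2}. (0, -2): f_x = -6 ≠ 0.
  x = 1: f_y(1, y) = -3*y**2 - 18*y - 24; vanishes at y ∈ {-4, -2}. (1, -4): f_x = -12 ≠ 0; (1, -2): f_x = -8 ≠ 0.
  x = 2: f_y(2, y) = -3*y**2 - 20*y - 28; vanishes at y ∈ {-2}. (2, -2): f_x = -10 ≠ 0.
  x = 3: f_y(3, y) = -3*y**2 - 22*y - 32; vanishes at y ∈ {-2}. (3, -2): f_x = -12 ≠ 0.
  x = 4: f_y(4, y) = -3*y**2 - 24*y - 36; vanishes at y ∈ {-2}. (4, -2): f_x = -14 ≠ 0.
Only singular point on the grid: (-3, -2).
Classify: substitute x = -3 + u, y = -2 + v and expand: f = -u**2 - u*v**2 - v**3 + v**2.
No constant or linear terms (consistent with a singular point). Quadratic part: -u**2 + v**2. Cubic part: -u*v**2 - v**3.
The quadratic part v**2 - u**2 = (v − u)(v + u) splits into two distinct linear factors, so there are two distinct tangent lines y − -2 = ±(x − -3) — this is a node (ordinary double point).
Classification: node.


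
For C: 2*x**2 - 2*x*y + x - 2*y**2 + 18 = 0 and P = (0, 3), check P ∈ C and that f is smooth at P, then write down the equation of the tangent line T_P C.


Tangent line at P: -5*x - 12*y + 36 = 0.

Step 1: f(0, 3) = 0, so P lies on C.
Step 2: partial derivatives
  f_x(x, y) = 4*x - 2*y + 1, f_y(x, y) = -2*x - 4*y.
  f_x(P) = -5, f_y(P) = -12 (gradient nonzero, so P is smooth).
Step 3: tangent line at P: -5·(x − 0) + -12·(y − 3) = 0.
Expanding: -5*x - 12*y + 36 = 0.


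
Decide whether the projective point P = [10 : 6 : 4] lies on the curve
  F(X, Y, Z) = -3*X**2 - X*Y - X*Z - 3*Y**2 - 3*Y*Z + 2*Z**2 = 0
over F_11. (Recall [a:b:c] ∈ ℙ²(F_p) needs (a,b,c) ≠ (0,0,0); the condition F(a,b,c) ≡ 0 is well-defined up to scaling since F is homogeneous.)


F(10,6,4) ≡ 2 (mod 11); P is NOT on the curve.

Evaluate F(10, 6, 4) term-by-term (mod 11).
  -3*X**2 ↦ -3·100·1·1 = -300
  -X*Y ↦ -1·10·6·1 = -60
  -X*Z ↦ -1·10·1·4 = -40
  -3*Y**2 ↦ -3·1·36·1 = -108
  -3*Y*Z ↦ -3·1·6·4 = -72
  2*Z**2 ↦ 2·1·1·16 = 32
Sum: F(10, 6, 4) = (-300) + (-60) + (-40) + (-108) + (-72) + (32) = -548.
Reducing mod 11: -548 ≡ 2 (mod 11).
Since F(a, b, c) ≡ 2 ≠ 0 (mod 11), P does NOT lie on the curve.


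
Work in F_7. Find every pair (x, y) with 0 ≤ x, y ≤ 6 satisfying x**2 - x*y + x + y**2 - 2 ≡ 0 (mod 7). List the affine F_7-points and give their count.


Affine F_7-points: {(0, 3), (0, 4), (1, 0), (1, 1), (2, 3), (2, 6), (3, 4), (3, 6), (4, 2), (5, 0), (5, 5), (6, 1), (6, 5)}; count = 13.

For each of the 49 pairs (x, y) ∈ F_7², evaluate f(x, y) mod 7. Record the zeros.
  x = 0: [0↦5, 1↦6, 2↦2, 3↦0, 4↦0, 5↦2, 6↦6]  zeros at y ∈ {3, 4}
  x = 1: [0↦0, 1↦0, 2↦2, 3↦6, 4↦5, 5↦6, 6↦2]  zeros at y ∈ {0, 1}
  x = 2: [0↦4, 1↦3, 2↦4, 3↦0, 4↦5, 5↦5, 6↦0]  zeros at y ∈ {3, 6}
  x = 3: [0↦3, 1↦1, 2↦1, 3↦3, 4↦0, 5↦6, 6↦0]  zeros at y ∈ {4, 6}
  x = 4: [0↦4, 1↦1, 2↦0, 3↦1, 4↦4, 5↦2, 6↦2]  zeros at y ∈ {2}
  x = 5: [0↦0, 1↦3, 2↦1, 3↦1, 4↦3, 5↦0, 6↦6]  zeros at y ∈ {0, 5}
  x = 6: [0↦5, 1↦0, 2↦4, 3↦3, 4↦4, 5↦0, 6↦5]  zeros at y ∈ {1, 5}
Collecting zeros: affine points = {(0, 3), (0, 4), (1, 0), (1, 1), (2, 3), (2, 6), (3, 4), (3, 6), (4, 2), (5, 0), (5, 5), (6, 1), (6, 5)}.
Total count |C(F_7)_aff| = 13.


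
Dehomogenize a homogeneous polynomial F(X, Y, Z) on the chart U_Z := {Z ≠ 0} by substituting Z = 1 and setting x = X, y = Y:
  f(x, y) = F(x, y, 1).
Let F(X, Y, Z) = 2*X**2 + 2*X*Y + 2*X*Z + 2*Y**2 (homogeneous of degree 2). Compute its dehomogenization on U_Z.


f(x, y) = 2*x**2 + 2*x*y + 2*x + 2*y**2

On U_Z we set Z = 1. Each monomial c·X^i·Y^j·Z^k in F becomes c·x^i·y^j·1^k = c·x^i·y^j.
Substituting Z = 1: F(X, Y, 1) = 2*x**2 + 2*x*y + 2*x + 2*y**2.
Note: deg(f) ≤ deg(F) = 2; strict inequality happens when F is divisible by Z (lost terms).


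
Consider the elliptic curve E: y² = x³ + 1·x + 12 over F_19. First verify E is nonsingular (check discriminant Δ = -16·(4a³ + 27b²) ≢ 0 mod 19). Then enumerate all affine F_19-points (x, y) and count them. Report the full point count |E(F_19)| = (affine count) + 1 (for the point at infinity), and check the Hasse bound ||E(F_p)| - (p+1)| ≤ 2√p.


Affine points = {(3, 2), (3, 17), (4, 2), (4, 17), (5, 3), (5, 16), (6, 5), (6, 14), (7, 1), (7, 18), (8, 0), (9, 3), (9, 16), (11, 9), (11, 10), (12, 2), (12, 17), (15, 1), (15, 18), (16, 1), (16, 18)}; affine count = 21; |E(F_19)| = 22.

Discriminant check: Δ ∝ 4a³ + 27b² = 4·1³ + 27·12² = 4·1 + 27·144 ≡ 16 (mod 19). Nonzero ⇒ E is nonsingular.
For each x ∈ F_19, compute rhs = x³ + 1·x + 12 mod 19, then count y ∈ F_19 with y² ≡ rhs.
  x = 0: rhs = 12, matching y values: none (0 points).
  x = 1: rhs = 14, matching y values: none (0 points).
  x = 2: rhs = 3, matching y values: none (0 points).
  x = 3: rhs = 4, matching y values: 2, 17 (2 points).
  x = 4: rhs = 4, matching y values: 2, 17 (2 points).
  x = 5: rhs = 9, matching y values: 3, 16 (2 points).
  x = 6: rhs = 6, matching y values: 5, 14 (2 points).
  x = 7: rhs = 1, matching y values: 1, 18 (2 points).
  x = 8: rhs = 0, matching y values: 0 (1 points).
  x = 9: rhs = 9, matching y values: 3, 16 (2 points).
  x = 10: rhs = 15, matching y values: none (0 points).
  x = 11: rhs = 5, matching y values: 9, 10 (2 points).
  x = 12: rhs = 4, matching y values: 2, 17 (2 points).
  x = 13: rhs = 18, matching y values: none (0 points).
  x = 14: rhs = 15, matching y values: none (0 points).
  x = 15: rhs = 1, matching y values: 1, 18 (2 points).
  x = 16: rhs = 1, matching y values: 1, 18 (2 points).
  x = 17: rhs = 2, matching y values: none (0 points).
  x = 18: rhs = 10, matching y values: none (0 points).
Total affine count: 21.
Full point count |E(F_19)| = 21 + 1 = 22.
Hasse bound: |22 − (19+1)| = |2| = 2 ≤ 2√19 ≈ 8.7178 ✓.


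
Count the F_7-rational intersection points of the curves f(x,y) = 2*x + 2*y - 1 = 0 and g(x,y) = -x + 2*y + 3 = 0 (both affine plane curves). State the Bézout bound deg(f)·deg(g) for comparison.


Common zeros: {(6, 5)}; count = 1; Bézout bound = 1.

deg(f) = 1, deg(g) = 1, so Bézout bound = 1.
Scan x ∈ F_7. For each x, list the y ∈ F_7 with f(x, y) ≡ 0 and those with g(x, y) ≡ 0 (mod 7); the common zeros in that column are the intersection.
  x = 0: f ≡ 0 at y ∈ {4}; g ≡ 0 at y ∈ {2}; common: ∅.
  x = 1: f ≡ 0 at y ∈ {3}; g ≡ 0 at y ∈ {6}; common: ∅.
  x = 2: f ≡ 0 at y ∈ {2}; g ≡ 0 at y ∈ {3}; common: ∅.
  x = 3: f ≡ 0 at y ∈ {1}; g ≡ 0 at y ∈ {0}; common: ∅.
  x = 4: f ≡ 0 at y ∈ {0}; g ≡ 0 at y ∈ {4}; common: ∅.
  x = 5: f ≡ 0 at y ∈ {6}; g ≡ 0 at y ∈ {1}; common: ∅.
  x = 6: f ≡ 0 at y ∈ {5}; g ≡ 0 at y ∈ {5}; common: {5}.
Collecting: common zeros = {(6, 5)}, so the count is 1.
Comparison with the Bézout bound: 1 ≤ 1 = deg(f)·deg(g), as expected for curves with no common component (the bound is attained).


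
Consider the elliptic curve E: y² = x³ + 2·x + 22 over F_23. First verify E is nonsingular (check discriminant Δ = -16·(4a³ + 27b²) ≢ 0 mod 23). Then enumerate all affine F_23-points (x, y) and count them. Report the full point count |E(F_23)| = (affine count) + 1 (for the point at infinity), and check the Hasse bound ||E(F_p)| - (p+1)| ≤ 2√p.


Affine points = {(1, 5), (1, 18), (3, 3), (3, 20), (4, 5), (4, 18), (11, 8), (11, 15), (12, 7), (12, 16), (15, 0), (17, 1), (17, 22), (18, 5), (18, 18), (20, 9), (20, 14)}; affine count = 17; |E(F_23)| = 18.

Discriminant check: Δ ∝ 4a³ + 27b² = 4·2³ + 27·22² = 4·8 + 27·484 ≡ 13 (mod 23). Nonzero ⇒ E is nonsingular.
For each x ∈ F_23, compute rhs = x³ + 2·x + 22 mod 23, then count y ∈ F_23 with y² ≡ rhs.
  x = 0: rhs = 22, matching y values: none (0 points).
  x = 1: rhs = 2, matching y values: 5, 18 (2 points).
  x = 2: rhs = 11, matching y values: none (0 points).
  x = 3: rhs = 9, matching y values: 3, 20 (2 points).
  x = 4: rhs = 2, matching y values: 5, 18 (2 points).
  x = 5: rhs = 19, matching y values: none (0 points).
  x = 6: rhs = 20, matching y values: none (0 points).
  x = 7: rhs = 11, matching y values: none (0 points).
  x = 8: rhs = 21, matching y values: none (0 points).
  x = 9: rhs = 10, matching y values: none (0 points).
  x = 10: rhs = 7, matching y values: none (0 points).
  x = 11: rhs = 18, matching y values: 8, 15 (2 points).
  x = 12: rhs = 3, matching y values: 7, 16 (2 points).
  x = 13: rhs = 14, matching y values: none (0 points).
  x = 14: rhs = 11, matching y values: none (0 points).
  x = 15: rhs = 0, matching y values: 0 (1 points).
  x = 16: rhs = 10, matching y values: none (0 points).
  x = 17: rhs = 1, matching y values: 1, 22 (2 points).
  x = 18: rhs = 2, matching y values: 5, 18 (2 points).
  x = 19: rhs = 19, matching y values: none (0 points).
  x = 20: rhs = 12, matching y values: 9, 14 (2 points).
  x = 21: rhs = 10, matching y values: none (0 points).
  x = 22: rhs = 19, matching y values: none (0 points).
Total affine count: 17.
Full point count |E(F_23)| = 17 + 1 = 18.
Hasse bound: |18 − (23+1)| = |-6| = 6 ≤ 2√23 ≈ 9.5917 ✓.


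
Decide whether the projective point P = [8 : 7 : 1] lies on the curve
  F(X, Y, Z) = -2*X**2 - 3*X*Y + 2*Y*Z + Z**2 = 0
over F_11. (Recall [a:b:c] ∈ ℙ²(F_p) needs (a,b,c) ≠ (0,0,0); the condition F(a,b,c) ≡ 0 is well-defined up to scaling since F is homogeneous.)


F(8,7,1) ≡ 5 (mod 11); P is NOT on the curve.

Evaluate F(8, 7, 1) term-by-term (mod 11).
  -2*X**2 ↦ -2·64·1·1 = -128
  -3*X*Y ↦ -3·8·7·1 = -168
  2*Y*Z ↦ 2·1·7·1 = 14
  Z**2 ↦ 1·1·1·1 = 1
Sum: F(8, 7, 1) = (-128) + (-168) + (14) + (1) = -281.
Reducing mod 11: -281 ≡ 5 (mod 11).
Since F(a, b, c) ≡ 5 ≠ 0 (mod 11), P does NOT lie on the curve.


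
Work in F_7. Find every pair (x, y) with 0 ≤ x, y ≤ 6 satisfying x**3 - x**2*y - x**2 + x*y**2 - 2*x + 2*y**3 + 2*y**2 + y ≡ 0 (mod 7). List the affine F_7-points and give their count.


Affine F_7-points: {(0, 0), (2, 0), (5, 6), (6, 0), (6, 3)}; count = 5.

For each of the 49 pairs (x, y) ∈ F_7², evaluate f(x, y) mod 7. Record the zeros.
  x = 0: [0↦0, 1↦5, 2↦5, 3↦5, 4↦3, 5↦4, 6↦6]  zeros at y ∈ {0}
  x = 1: [0↦5, 1↦3, 2↦5, 3↦2, 4↦6, 5↦1, 6↦6]  zeros at y ∈ ∅
  x = 2: [0↦0, 1↦3, 2↦5, 3↦4, 4↦5, 5↦6, 6↦5]  zeros at y ∈ {0}
  x = 3: [0↦5, 1↦4, 2↦4, 3↦3, 4↦6, 5↦4, 6↦2]  zeros at y ∈ ∅
  x = 4: [0↦5, 1↦5, 2↦1, 3↦5, 4↦1, 5↦1, 6↦3]  zeros at y ∈ ∅
  x = 5: [0↦6, 1↦5, 2↦2, 3↦2, 4↦3, 5↦3, 6↦0]  zeros at y ∈ {6}
  x = 6: [0↦0, 1↦3, 2↦6, 3↦0, 4↦4, 5↦2, 6↦6]  zeros at y ∈ {0, 3}
Collecting zeros: affine points = {(0, 0), (2, 0), (5, 6), (6, 0), (6, 3)}.
Total count |C(F_7)_aff| = 5.


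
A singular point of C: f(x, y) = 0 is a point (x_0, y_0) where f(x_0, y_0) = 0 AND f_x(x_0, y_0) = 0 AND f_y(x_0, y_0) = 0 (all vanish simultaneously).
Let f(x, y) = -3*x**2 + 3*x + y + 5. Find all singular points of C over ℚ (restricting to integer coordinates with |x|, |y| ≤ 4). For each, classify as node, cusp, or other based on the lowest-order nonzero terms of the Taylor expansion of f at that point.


No singular points in the scanned grid; C is smooth there.

Compute partial derivatives:
  f_x = 3 - 6*x.
  f_y = 1.
f_y = 1 is a nonzero constant, so f_y never vanishes: no point (x, y) can satisfy f = f_x = f_y = 0. In particular no (x, y) ∈ {−4, ..., 4}² is singular; the curve is smooth.


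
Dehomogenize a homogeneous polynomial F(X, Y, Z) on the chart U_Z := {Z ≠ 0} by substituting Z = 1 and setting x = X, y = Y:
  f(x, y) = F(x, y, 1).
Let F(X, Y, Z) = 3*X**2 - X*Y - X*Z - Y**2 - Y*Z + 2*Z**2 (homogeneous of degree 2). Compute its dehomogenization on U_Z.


f(x, y) = 3*x**2 - x*y - x - y**2 - y + 2

On U_Z we set Z = 1. Each monomial c·X^i·Y^j·Z^k in F becomes c·x^i·y^j·1^k = c·x^i·y^j.
Substituting Z = 1: F(X, Y, 1) = 3*x**2 - x*y - x - y**2 - y + 2.
Note: deg(f) ≤ deg(F) = 2; strict inequality happens when F is divisible by Z (lost terms).


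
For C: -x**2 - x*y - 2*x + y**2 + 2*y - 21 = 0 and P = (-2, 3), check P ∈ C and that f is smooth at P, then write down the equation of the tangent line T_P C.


Tangent line at P: -x + 10*y - 32 = 0.

Step 1: f(-2, 3) = 0, so P lies on C.
Step 2: partial derivatives
  f_x(x, y) = -2*x - y - 2, f_y(x, y) = -x + 2*y + 2.
  f_x(P) = -1, f_y(P) = 10 (gradient nonzero, so P is smooth).
Step 3: tangent line at P: -1·(x − -2) + 10·(y − 3) = 0.
Expanding: -x + 10*y - 32 = 0.


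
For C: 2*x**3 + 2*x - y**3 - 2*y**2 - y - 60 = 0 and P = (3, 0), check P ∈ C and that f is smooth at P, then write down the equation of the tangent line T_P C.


Tangent line at P: 56*x - y - 168 = 0.

Step 1: f(3, 0) = 0, so P lies on C.
Step 2: partial derivatives
  f_x(x, y) = 6*x**2 + 2, f_y(x, y) = -3*y**2 - 4*y - 1.
  f_x(P) = 56, f_y(P) = -1 (gradient nonzero, so P is smooth).
Step 3: tangent line at P: 56·(x − 3) + -1·(y − 0) = 0.
Expanding: 56*x - y - 168 = 0.


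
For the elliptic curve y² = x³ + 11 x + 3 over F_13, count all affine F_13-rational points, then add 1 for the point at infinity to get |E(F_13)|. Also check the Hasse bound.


Affine points = {(0, 4), (0, 9), (5, 1), (5, 12), (6, 5), (6, 8), (9, 5), (9, 8), (11, 5), (11, 8), (12, 2), (12, 11)}; affine count = 12; |E(F_13)| = 13.

Discriminant check: Δ ∝ 4a³ + 27b² = 4·11³ + 27·3² = 4·1331 + 27·9 ≡ 3 (mod 13). Nonzero ⇒ E is nonsingular.
For each x ∈ F_13, compute rhs = x³ + 11·x + 3 mod 13, then count y ∈ F_13 with y² ≡ rhs.
  x = 0: rhs = 3, matching y values: 4, 9 (2 points).
  x = 1: rhs = 2, matching y values: none (0 points).
  x = 2: rhs = 7, matching y values: none (0 points).
  x = 3: rhs = 11, matching y values: none (0 points).
  x = 4: rhs = 7, matching y values: none (0 points).
  x = 5: rhs = 1, matching y values: 1, 12 (2 points).
  x = 6: rhs = 12, matching y values: 5, 8 (2 points).
  x = 7: rhs = 7, matching y values: none (0 points).
  x = 8: rhs = 5, matching y values: none (0 points).
  x = 9: rhs = 12, matching y values: 5, 8 (2 points).
  x = 10: rhs = 8, matching y values: none (0 points).
  x = 11: rhs = 12, matching y values: 5, 8 (2 points).
  x = 12: rhs = 4, matching y values: 2, 11 (2 points).
Total affine count: 12.
Full point count |E(F_13)| = 12 + 1 = 13.
Hasse bound: |13 − (13+1)| = |-1| = 1 ≤ 2√13 ≈ 7.2111 ✓.


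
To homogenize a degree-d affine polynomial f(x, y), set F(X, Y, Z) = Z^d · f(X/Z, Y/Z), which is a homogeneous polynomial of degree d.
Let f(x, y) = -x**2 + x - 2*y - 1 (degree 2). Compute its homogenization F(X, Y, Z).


F(X, Y, Z) = -X**2 + X*Z - 2*Y*Z - Z**2

deg(f) = 2.
Substitute x = X/Z, y = Y/Z into f, then multiply by Z^2.
  monomial -1·x^2·y^0 ↦ -1·X^2·Y^0·Z^0.
  monomial 1·x^1·y^0 ↦ 1·X^1·Y^0·Z^1.
  monomial -2·x^0·y^1 ↦ -2·X^0·Y^1·Z^1.
  monomial -1·x^0·y^0 ↦ -1·X^0·Y^0·Z^2.
Collecting: F(X, Y, Z) = -X**2 + X*Z - 2*Y*Z - Z**2.


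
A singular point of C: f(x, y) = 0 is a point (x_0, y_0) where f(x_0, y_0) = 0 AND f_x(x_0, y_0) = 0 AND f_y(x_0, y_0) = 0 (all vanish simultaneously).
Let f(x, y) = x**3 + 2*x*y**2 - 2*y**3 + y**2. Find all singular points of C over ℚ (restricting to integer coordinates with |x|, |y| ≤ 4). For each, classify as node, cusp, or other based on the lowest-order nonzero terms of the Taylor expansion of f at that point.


Singular points: {(0, 0)}; classification: cusp.

Compute partial derivatives:
  f_x = 3*x**2 + 2*y**2.
  f_y = 4*x*y - 6*y**2 + 2*y.
Scan x_0 ∈ {−4, ..., 4}. For each x_0, f_y(x_0, y) is a polynomial in y; find its integer roots y ∈ {−4, ..., 4}, then test f_x and f at those candidates.
  x = -4: f_y(-4, y) = -6*y**2 - 14*y; vanishes at y ∈ {0}. (-4, 0): f_x = 48 ≠ 0.
  x = -3: f_y(-3, y) = -6*y**2 - 10*y; vanishes at y ∈ {0}. (-3, 0): f_x = 27 ≠ 0.
  x = -2: f_y(-2, y) = -6*y**2 - 6*y; vanishes at y ∈ {-1, 0}. (-2, -1): f_x = 14 ≠ 0; (-2, 0): f_x = 12 ≠ 0.
  x = -1: f_y(-1, y) = -6*y**2 - 2*y; vanishes at y ∈ {0}. (-1, 0): f_x = 3 ≠ 0.
  x = 0: f_y(0, y) = -6*y**2 + 2*y; vanishes at y ∈ {0}. (0, 0): f_x = 0, f = 0 — SINGULAR.
  x = 1: f_y(1, y) = -6*y**2 + 6*y; vanishes at y ∈ {0, 1}. (1, 0): f_x = 3 ≠ 0; (1, 1): f_x = 5 ≠ 0.
  x = 2: f_y(2, y) = -6*y**2 + 10*y; vanishes at y ∈ {0}. (2, 0): f_x = 12 ≠ 0.
  x = 3: f_y(3, y) = -6*y**2 + 14*y; vanishes at y ∈ {0}. (3, 0): f_x = 27 ≠ 0.
  x = 4: f_y(4, y) = -6*y**2 + 18*y; vanishes at y ∈ {0, 3}. (4, 0): f_x = 48 ≠ 0; (4, 3): f_x = 66 ≠ 0.
Only singular point on the grid: (0, 0).
Classify: substitute x = 0 + u, y = 0 + v and expand: f = u**3 + 2*u*v**2 - 2*v**3 + v**2.
No constant or linear terms (consistent with a singular point). Quadratic part: v**2. Cubic part: u**3 + 2*u*v**2 - 2*v**3.
The quadratic part v**2 is a perfect square, so there is a single (double) tangent line v = 0, i.e. y = 0. Restricting the cubic part to that line (v = 0) leaves u**3 ≠ 0, so f is not divisible by v and the branch is v² ≈ -u**3 to lowest order — this is a cusp.
Classification: cusp.


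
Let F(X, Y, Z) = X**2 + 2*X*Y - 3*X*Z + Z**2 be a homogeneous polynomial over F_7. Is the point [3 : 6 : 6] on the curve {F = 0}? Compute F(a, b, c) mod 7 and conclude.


F(3,6,6) ≡ 6 (mod 7); P is NOT on the curve.

Evaluate F(3, 6, 6) term-by-term (mod 7).
  X**2 ↦ 1·9·1·1 = 9
  2*X*Y ↦ 2·3·6·1 = 36
  -3*X*Z ↦ -3·3·1·6 = -54
  Z**2 ↦ 1·1·1·36 = 36
Sum: F(3, 6, 6) = (9) + (36) + (-54) + (36) = 27.
Reducing mod 7: 27 ≡ 6 (mod 7).
Since F(a, b, c) ≡ 6 ≠ 0 (mod 7), P does NOT lie on the curve.


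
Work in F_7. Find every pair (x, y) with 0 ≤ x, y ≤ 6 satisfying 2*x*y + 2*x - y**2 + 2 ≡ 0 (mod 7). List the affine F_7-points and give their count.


Affine F_7-points: {(0, 3), (0, 4), (5, 1), (5, 2), (6, 0), (6, 5)}; count = 6.

For each of the 49 pairs (x, y) ∈ F_7², evaluate f(x, y) mod 7. Record the zeros.
  x = 0: [0↦2, 1↦1, 2↦5, 3↦0, 4↦0, 5↦5, 6↦1]  zeros at y ∈ {3, 4}
  x = 1: [0↦4, 1↦5, 2↦4, 3↦1, 4↦3, 5↦3, 6↦1]  zeros at y ∈ ∅
  x = 2: [0↦6, 1↦2, 2↦3, 3↦2, 4↦6, 5↦1, 6↦1]  zeros at y ∈ ∅
  x = 3: [0↦1, 1↦6, 2↦2, 3↦3, 4↦2, 5↦6, 6↦1]  zeros at y ∈ ∅
  x = 4: [0↦3, 1↦3, 2↦1, 3↦4, 4↦5, 5↦4, 6↦1]  zeros at y ∈ ∅
  x = 5: [0↦5, 1↦0, 2↦0, 3↦5, 4↦1, 5↦2, 6↦1]  zeros at y ∈ {1, 2}
  x = 6: [0↦0, 1↦4, 2↦6, 3↦6, 4↦4, 5↦0, 6↦1]  zeros at y ∈ {0, 5}
Collecting zeros: affine points = {(0, 3), (0, 4), (5, 1), (5, 2), (6, 0), (6, 5)}.
Total count |C(F_7)_aff| = 6.


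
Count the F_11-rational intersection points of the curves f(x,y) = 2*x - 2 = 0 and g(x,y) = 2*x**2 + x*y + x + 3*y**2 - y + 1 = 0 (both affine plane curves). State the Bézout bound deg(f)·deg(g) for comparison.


Common zeros: ∅; count = 0; Bézout bound = 2.

deg(f) = 1, deg(g) = 2, so Bézout bound = 2.
Scan x ∈ F_11. For each x, list the y ∈ F_11 with f(x, y) ≡ 0 and those with g(x, y) ≡ 0 (mod 11); the common zeros in that column are the intersection.
  x = 0: f ≡ 0 at y ∈ ∅; g ≡ 0 at y ∈ {2}; common: ∅.
  x = 1: f ≡ 0 at y ∈ {0, 1, 2, 3, 4, 5, 6, 7, 8, 9, 10}; g ≡ 0 at y ∈ ∅; common: ∅.
  x = 2: f ≡ 0 at y ∈ ∅; g ≡ 0 at y ∈ {0, 7}; common: ∅.
  x = 3: f ≡ 0 at y ∈ ∅; g ≡ 0 at y ∈ {0, 3}; common: ∅.
  x = 4: f ≡ 0 at y ∈ ∅; g ≡ 0 at y ∈ {2, 8}; common: ∅.
  x = 5: f ≡ 0 at y ∈ ∅; g ≡ 0 at y ∈ {7, 10}; common: ∅.
  x = 6: f ≡ 0 at y ∈ ∅; g ≡ 0 at y ∈ {3, 10}; common: ∅.
  x = 7: f ≡ 0 at y ∈ ∅; g ≡ 0 at y ∈ ∅; common: ∅.
  x = 8: f ≡ 0 at y ∈ ∅; g ≡ 0 at y ∈ {8}; common: ∅.
  x = 9: f ≡ 0 at y ∈ ∅; g ≡ 0 at y ∈ ∅; common: ∅.
  x = 10: f ≡ 0 at y ∈ ∅; g ≡ 0 at y ∈ ∅; common: ∅.
Collecting: common zeros = ∅, so the count is 0.
Comparison with the Bézout bound: 0 ≤ 2 = deg(f)·deg(g), as expected for curves with no common component (the affine F_11-count falls short of the bound because intersections may lie at infinity, over extension fields, or carry multiplicity).


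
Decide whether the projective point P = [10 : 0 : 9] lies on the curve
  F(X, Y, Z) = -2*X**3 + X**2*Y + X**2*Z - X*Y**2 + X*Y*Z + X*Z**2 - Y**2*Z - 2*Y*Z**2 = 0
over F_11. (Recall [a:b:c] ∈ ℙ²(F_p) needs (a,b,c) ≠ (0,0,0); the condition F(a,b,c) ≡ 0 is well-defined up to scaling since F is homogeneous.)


F(10,0,9) ≡ 7 (mod 11); P is NOT on the curve.

Evaluate F(10, 0, 9) term-by-term (mod 11).
  -2*X**3 ↦ -2·1000·1·1 = -2000
  X**2*Y ↦ 1·100·0·1 = 0
  X**2*Z ↦ 1·100·1·9 = 900
  -X*Y**2 ↦ -1·10·0·1 = 0
  X*Y*Z ↦ 1·10·0·9 = 0
  X*Z**2 ↦ 1·10·1·81 = 810
  -Y**2*Z ↦ -1·1·0·9 = 0
  -2*Y*Z**2 ↦ -2·1·0·81 = 0
Sum: F(10, 0, 9) = (-2000) + (0) + (900) + (0) + (0) + (810) + (0) + (0) = -290.
Reducing mod 11: -290 ≡ 7 (mod 11).
Since F(a, b, c) ≡ 7 ≠ 0 (mod 11), P does NOT lie on the curve.


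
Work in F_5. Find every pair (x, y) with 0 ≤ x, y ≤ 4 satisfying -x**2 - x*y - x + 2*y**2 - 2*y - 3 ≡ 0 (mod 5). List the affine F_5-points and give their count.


Affine F_5-points: {(1, 0), (1, 4), (3, 0), (4, 4)}; count = 4.

For each of the 25 pairs (x, y) ∈ F_5², evaluate f(x, y) mod 5. Record the zeros.
  x = 0: [0↦2, 1↦2, 2↦1, 3↦4, 4↦1]  zeros at y ∈ ∅
  x = 1: [0↦0, 1↦4, 2↦2, 3↦4, 4↦0]  zeros at y ∈ {0, 4}
  x = 2: [0↦1, 1↦4, 2↦1, 3↦2, 4↦2]  zeros at y ∈ ∅
  x = 3: [0↦0, 1↦2, 2↦3, 3↦3, 4↦2]  zeros at y ∈ {0}
  x = 4: [0↦2, 1↦3, 2↦3, 3↦2, 4↦0]  zeros at y ∈ {4}
Collecting zeros: affine points = {(1, 0), (1, 4), (3, 0), (4, 4)}.
Total count |C(F_5)_aff| = 4.


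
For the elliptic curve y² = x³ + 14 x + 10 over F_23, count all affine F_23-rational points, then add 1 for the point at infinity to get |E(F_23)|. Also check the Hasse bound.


Affine points = {(1, 5), (1, 18), (2, 0), (8, 6), (8, 17), (10, 0), (11, 0), (14, 11), (14, 12), (16, 11), (16, 12), (17, 3), (17, 20), (22, 8), (22, 15)}; affine count = 15; |E(F_23)| = 16.

Discriminant check: Δ ∝ 4a³ + 27b² = 4·14³ + 27·10² = 4·2744 + 27·100 ≡ 14 (mod 23). Nonzero ⇒ E is nonsingular.
For each x ∈ F_23, compute rhs = x³ + 14·x + 10 mod 23, then count y ∈ F_23 with y² ≡ rhs.
  x = 0: rhs = 10, matching y values: none (0 points).
  x = 1: rhs = 2, matching y values: 5, 18 (2 points).
  x = 2: rhs = 0, matching y values: 0 (1 points).
  x = 3: rhs = 10, matching y values: none (0 points).
  x = 4: rhs = 15, matching y values: none (0 points).
  x = 5: rhs = 21, matching y values: none (0 points).
  x = 6: rhs = 11, matching y values: none (0 points).
  x = 7: rhs = 14, matching y values: none (0 points).
  x = 8: rhs = 13, matching y values: 6, 17 (2 points).
  x = 9: rhs = 14, matching y values: none (0 points).
  x = 10: rhs = 0, matching y values: 0 (1 points).
  x = 11: rhs = 0, matching y values: 0 (1 points).
  x = 12: rhs = 20, matching y values: none (0 points).
  x = 13: rhs = 20, matching y values: none (0 points).
  x = 14: rhs = 6, matching y values: 11, 12 (2 points).
  x = 15: rhs = 7, matching y values: none (0 points).
  x = 16: rhs = 6, matching y values: 11, 12 (2 points).
  x = 17: rhs = 9, matching y values: 3, 20 (2 points).
  x = 18: rhs = 22, matching y values: none (0 points).
  x = 19: rhs = 5, matching y values: none (0 points).
  x = 20: rhs = 10, matching y values: none (0 points).
  x = 21: rhs = 20, matching y values: none (0 points).
  x = 22: rhs = 18, matching y values: 8, 15 (2 points).
Total affine count: 15.
Full point count |E(F_23)| = 15 + 1 = 16.
Hasse bound: |16 − (23+1)| = |-8| = 8 ≤ 2√23 ≈ 9.5917 ✓.


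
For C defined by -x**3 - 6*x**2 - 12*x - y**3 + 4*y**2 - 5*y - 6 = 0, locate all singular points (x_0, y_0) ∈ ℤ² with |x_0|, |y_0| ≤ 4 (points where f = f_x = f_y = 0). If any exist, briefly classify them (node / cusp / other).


Singular points: {(-2, 1)}; classification: cusp.

Compute partial derivatives:
  f_x = -3*x**2 - 12*x - 12.
  f_y = -3*y**2 + 8*y - 5.
Scan x_0 ∈ {−4, ..., 4}. For each x_0, f_y(x_0, y) is a polynomial in y; find its integer roots y ∈ {−4, ..., 4}, then test f_x and f at those candidates.
  x = -4: f_y(-4, y) = -3*y**2 + 8*y - 5; vanishes at y ∈ {1}. (-4, 1): f_x = -12 ≠ 0.
  x = -3: f_y(-3, y) = -3*y**2 + 8*y - 5; vanishes at y ∈ {1}. (-3, 1): f_x = -3 ≠ 0.
  x = -2: f_y(-2, y) = -3*y**2 + 8*y - 5; vanishes at y ∈ {1}. (-2, 1): f_x = 0, f = 0 — SINGULAR.
  x = -1: f_y(-1, y) = -3*y**2 + 8*y - 5; vanishes at y ∈ {1}. (-1, 1): f_x = -3 ≠ 0.
  x = 0: f_y(0, y) = -3*y**2 + 8*y - 5; vanishes at y ∈ {1}. (0, 1): f_x = -12 ≠ 0.
  x = 1: f_y(1, y) = -3*y**2 + 8*y - 5; vanishes at y ∈ {1}. (1, 1): f_x = -27 ≠ 0.
  x = 2: f_y(2, y) = -3*y**2 + 8*y - 5; vanishes at y ∈ {1}. (2, 1): f_x = -48 ≠ 0.
  x = 3: f_y(3, y) = -3*y**2 + 8*y - 5; vanishes at y ∈ {1}. (3, 1): f_x = -75 ≠ 0.
  x = 4: f_y(4, y) = -3*y**2 + 8*y - 5; vanishes at y ∈ {1}. (4, 1): f_x = -108 ≠ 0.
Only singular point on the grid: (-2, 1).
Classify: substitute x = -2 + u, y = 1 + v and expand: f = -u**3 - v**3 + v**2.
No constant or linear terms (consistent with a singular point). Quadratic part: v**2. Cubic part: -u**3 - v**3.
The quadratic part v**2 is a perfect square, so there is a single (double) tangent line v = 0, i.e. y = 1. Restricting the cubic part to that line (v = 0) leaves -u**3 ≠ 0, so f is not divisible by v and the branch is v² ≈ u**3 to lowest order — this is a cusp.
Classification: cusp.


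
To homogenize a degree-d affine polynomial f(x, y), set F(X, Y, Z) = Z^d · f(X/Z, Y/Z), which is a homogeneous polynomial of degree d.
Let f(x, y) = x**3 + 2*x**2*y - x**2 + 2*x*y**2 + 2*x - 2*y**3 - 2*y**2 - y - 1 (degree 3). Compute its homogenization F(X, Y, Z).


F(X, Y, Z) = X**3 + 2*X**2*Y - X**2*Z + 2*X*Y**2 + 2*X*Z**2 - 2*Y**3 - 2*Y**2*Z - Y*Z**2 - Z**3

deg(f) = 3.
Substitute x = X/Z, y = Y/Z into f, then multiply by Z^3.
  monomial 1·x^3·y^0 ↦ 1·X^3·Y^0·Z^0.
  monomial 2·x^2·y^1 ↦ 2·X^2·Y^1·Z^0.
  monomial -1·x^2·y^0 ↦ -1·X^2·Y^0·Z^1.
  monomial 2·x^1·y^2 ↦ 2·X^1·Y^2·Z^0.
  monomial 2·x^1·y^0 ↦ 2·X^1·Y^0·Z^2.
  monomial -2·x^0·y^3 ↦ -2·X^0·Y^3·Z^0.
  monomial -2·x^0·y^2 ↦ -2·X^0·Y^2·Z^1.
  monomial -1·x^0·y^1 ↦ -1·X^0·Y^1·Z^2.
  monomial -1·x^0·y^0 ↦ -1·X^0·Y^0·Z^3.
Collecting: F(X, Y, Z) = X**3 + 2*X**2*Y - X**2*Z + 2*X*Y**2 + 2*X*Z**2 - 2*Y**3 - 2*Y**2*Z - Y*Z**2 - Z**3.


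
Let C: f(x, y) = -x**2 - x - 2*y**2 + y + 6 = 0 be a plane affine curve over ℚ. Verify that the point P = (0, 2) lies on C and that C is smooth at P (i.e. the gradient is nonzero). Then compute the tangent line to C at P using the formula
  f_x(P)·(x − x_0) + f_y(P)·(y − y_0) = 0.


Tangent line at P: -x - 7*y + 14 = 0.

Step 1: f(0, 2) = 0, so P lies on C.
Step 2: partial derivatives
  f_x(x, y) = -2*x - 1, f_y(x, y) = 1 - 4*y.
  f_x(P) = -1, f_y(P) = -7 (gradient nonzero, so P is smooth).
Step 3: tangent line at P: -1·(x − 0) + -7·(y − 2) = 0.
Expanding: -x - 7*y + 14 = 0.


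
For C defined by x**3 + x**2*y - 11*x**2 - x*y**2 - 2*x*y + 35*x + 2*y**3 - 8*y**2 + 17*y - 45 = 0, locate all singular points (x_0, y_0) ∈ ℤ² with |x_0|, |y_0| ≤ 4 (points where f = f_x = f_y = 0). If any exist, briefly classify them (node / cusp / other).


Singular points: {(3, 2)}; classification: cusp.

Compute partial derivatives:
  f_x = 3*x**2 + 2*x*y - 22*x - y**2 - 2*y + 35.
  f_y = x**2 - 2*x*y - 2*x + 6*y**2 - 16*y + 17.
Scan x_0 ∈ {−4, ..., 4}. For each x_0, f_y(x_0, y) is a polynomial in y; find its integer roots y ∈ {−4, ..., 4}, then test f_x and f at those candidates.
  x = -4: f_y(-4, y) = 6*y**2 - 8*y + 41; no integer root y with |y| ≤ 4.
  x = -3: f_y(-3, y) = 6*y**2 - 10*y + 32; no integer root y with |y| ≤ 4.
  x = -2: f_y(-2, y) = 6*y**2 - 12*y + 25; no integer root y with |y| ≤ 4.
  x = -1: f_y(-1, y) = 6*y**2 - 14*y + 20; no integer root y with |y| ≤ 4.
  x = 0: f_y(0, y) = 6*y**2 - 16*y + 17; no integer root y with |y| ≤ 4.
  x = 1: f_y(1, y) = 6*y**2 - 18*y + 16; no integer root y with |y| ≤ 4.
  x = 2: f_y(2, y) = 6*y**2 - 20*y + 17; no integer root y with |y| ≤ 4.
  x = 3: f_y(3, y) = 6*y**2 - 22*y + 20; vanishes at y ∈ {2}. (3, 2): f_x = 0, f = 0 — SINGULAR.
  x = 4: f_y(4, y) = 6*y**2 - 24*y + 25; no integer root y with |y| ≤ 4.
Only singular point on the grid: (3, 2).
Classify: substitute x = 3 + u, y = 2 + v and expand: f = u**3 + u**2*v - u*v**2 + 2*v**3 + v**2.
No constant or linear terms (consistent with a singular point). Quadratic part: v**2. Cubic part: u**3 + u**2*v - u*v**2 + 2*v**3.
The quadratic part v**2 is a perfect square, so there is a single (double) tangent line v = 0, i.e. y = 2. Restricting the cubic part to that line (v = 0) leaves u**3 ≠ 0, so f is not divisible by v and the branch is v² ≈ -u**3 to lowest order — this is a cusp.
Classification: cusp.


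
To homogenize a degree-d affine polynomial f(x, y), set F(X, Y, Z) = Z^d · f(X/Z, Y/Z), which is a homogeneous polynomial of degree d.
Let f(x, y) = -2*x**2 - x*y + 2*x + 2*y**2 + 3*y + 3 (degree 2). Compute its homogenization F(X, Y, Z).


F(X, Y, Z) = -2*X**2 - X*Y + 2*X*Z + 2*Y**2 + 3*Y*Z + 3*Z**2

deg(f) = 2.
Substitute x = X/Z, y = Y/Z into f, then multiply by Z^2.
  monomial -2·x^2·y^0 ↦ -2·X^2·Y^0·Z^0.
  monomial -1·x^1·y^1 ↦ -1·X^1·Y^1·Z^0.
  monomial 2·x^1·y^0 ↦ 2·X^1·Y^0·Z^1.
  monomial 2·x^0·y^2 ↦ 2·X^0·Y^2·Z^0.
  monomial 3·x^0·y^1 ↦ 3·X^0·Y^1·Z^1.
  monomial 3·x^0·y^0 ↦ 3·X^0·Y^0·Z^2.
Collecting: F(X, Y, Z) = -2*X**2 - X*Y + 2*X*Z + 2*Y**2 + 3*Y*Z + 3*Z**2.


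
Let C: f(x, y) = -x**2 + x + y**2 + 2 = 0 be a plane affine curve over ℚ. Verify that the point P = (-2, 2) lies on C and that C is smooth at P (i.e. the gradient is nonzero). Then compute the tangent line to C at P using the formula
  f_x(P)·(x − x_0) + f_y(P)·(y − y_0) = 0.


Tangent line at P: 5*x + 4*y + 2 = 0.

Step 1: f(-2, 2) = 0, so P lies on C.
Step 2: partial derivatives
  f_x(x, y) = 1 - 2*x, f_y(x, y) = 2*y.
  f_x(P) = 5, f_y(P) = 4 (gradient nonzero, so P is smooth).
Step 3: tangent line at P: 5·(x − -2) + 4·(y − 2) = 0.
Expanding: 5*x + 4*y + 2 = 0.


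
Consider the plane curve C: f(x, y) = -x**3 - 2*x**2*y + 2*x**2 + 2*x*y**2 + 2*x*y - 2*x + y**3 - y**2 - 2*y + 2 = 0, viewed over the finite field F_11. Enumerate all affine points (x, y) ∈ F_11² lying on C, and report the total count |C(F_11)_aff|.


Affine F_11-points: {(0, 1), (1, 8), (2, 6), (4, 5), (5, 7), (5, 10), (6, 0), (7, 7), (8, 4), (9, 0), (9, 7), (9, 9), (10, 3)}; count = 13.

For each of the 121 pairs (x, y) ∈ F_11², evaluate f(x, y) mod 11. Record the zeros.
  x = 0: [0↦2, 1↦0, 2↦2, 3↦3, 4↦9, 5↦4, 6↦5, 7↦7, 8↦5, 9↦5, 10↦2]  zeros at y ∈ {1}
  x = 1: [0↦1, 1↦1, 2↦9, 3↦9, 4↦7, 5↦9, 6↦10, 7↦5, 8↦0, 9↦1, 10↦3]  zeros at y ∈ {8}
  x = 2: [0↦9, 1↦7, 2↦6, 3↦1, 4↦9, 5↦3, 6↦0, 7↦6, 8↦5, 9↦3, 10↦6]  zeros at y ∈ {6}
  x = 3: [0↦9, 1↦1, 2↦9, 3↦6, 4↦9, 5↦2, 6↦2, 7↦4, 8↦3, 9↦5, 10↦5]  zeros at y ∈ ∅
  x = 4: [0↦6, 1↦10, 2↦1, 3↦7, 4↦1, 5↦0, 6↦10, 7↦4, 8↦10, 9↦1, 10↦5]  zeros at y ∈ {5}
  x = 5: [0↦5, 1↦6, 2↦9, 3↦9, 4↦1, 5↦2, 6↦7, 7↦0, 8↦9, 9↦7, 10↦0]  zeros at y ∈ {7, 10}
  x = 6: [0↦0, 1↦5, 2↦5, 3↦6, 4↦3, 5↦2, 6↦9, 7↦8, 8↦5, 9↦6, 10↦6]  zeros at y ∈ {0}
  x = 7: [0↦7, 1↦1, 2↦5, 3↦3, 4↦1, 5↦5, 6↦10, 7↦0, 8↦3, 9↦3, 10↦6]  zeros at y ∈ {7}
  x = 8: [0↦9, 1↦10, 2↦3, 3↦5, 4↦0, 5↦5, 6↦4, 7↦3, 8↦8, 9↦3, 10↦5]  zeros at y ∈ {4}
  x = 9: [0↦0, 1↦4, 2↦4, 3↦6, 4↦5, 5↦7, 6↦7, 7↦0, 8↦3, 9↦0, 10↦8]  zeros at y ∈ {0, 7, 9}
  x = 10: [0↦7, 1↦10, 2↦2, 3↦0, 4↦10, 5↦5, 6↦2, 7↦7, 8↦4, 9↦10, 10↦9]  zeros at y ∈ {3}
Collecting zeros: affine points = {(0, 1), (1, 8), (2, 6), (4, 5), (5, 7), (5, 10), (6, 0), (7, 7), (8, 4), (9, 0), (9, 7), (9, 9), (10, 3)}.
Total count |C(F_11)_aff| = 13.
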